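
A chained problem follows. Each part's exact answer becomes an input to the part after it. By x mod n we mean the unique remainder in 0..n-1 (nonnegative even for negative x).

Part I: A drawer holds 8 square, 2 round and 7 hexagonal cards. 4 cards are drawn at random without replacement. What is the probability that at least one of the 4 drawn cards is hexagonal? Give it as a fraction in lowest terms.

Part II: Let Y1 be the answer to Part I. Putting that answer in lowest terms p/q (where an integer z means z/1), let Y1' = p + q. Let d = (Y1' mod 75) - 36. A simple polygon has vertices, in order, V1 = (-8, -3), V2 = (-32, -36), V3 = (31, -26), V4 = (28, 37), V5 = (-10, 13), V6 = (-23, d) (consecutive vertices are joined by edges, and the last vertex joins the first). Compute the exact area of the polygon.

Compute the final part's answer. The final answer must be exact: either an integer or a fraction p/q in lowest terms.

5059/2

Part I: total draws C(17,4) = 2380; complement C(10,4) = 210; favorable 2380 - 210 = 2170; P = 31/34; answer 31/34
Part II: Y1 = 31/34; threaded value p + q = 65; d = 29; cross terms: (-8*-36 - -32*-3)=192, (-32*-26 - 31*-36)=1948, (31*37 - 28*-26)=1875, (28*13 - -10*37)=734, (-10*29 - -23*13)=9, (-23*-3 - -8*29)=301; twice the area = |5059| = 5059; area = 5059/2; answer 5059/2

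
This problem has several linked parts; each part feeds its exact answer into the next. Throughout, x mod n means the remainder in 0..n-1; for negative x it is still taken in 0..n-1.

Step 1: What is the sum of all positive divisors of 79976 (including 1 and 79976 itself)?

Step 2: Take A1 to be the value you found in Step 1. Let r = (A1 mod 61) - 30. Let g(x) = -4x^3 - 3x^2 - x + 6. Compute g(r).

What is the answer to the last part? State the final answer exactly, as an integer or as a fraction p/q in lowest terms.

-33214

Step 1: 79976 = 2^3 * 13 * 769; sigma = (1 + 2 + 4 + 8) * (1 + 13) * (1 + 769) = 15 * 14 * 770 = 161700; answer 161700
Step 2: A1 = 161700; r = 20; -4*(20)^3 - 3*(20)^2 - 1*(20)^1 + 6 = (-32000) + (-1200) + (-20) + (6) = -33214; answer -33214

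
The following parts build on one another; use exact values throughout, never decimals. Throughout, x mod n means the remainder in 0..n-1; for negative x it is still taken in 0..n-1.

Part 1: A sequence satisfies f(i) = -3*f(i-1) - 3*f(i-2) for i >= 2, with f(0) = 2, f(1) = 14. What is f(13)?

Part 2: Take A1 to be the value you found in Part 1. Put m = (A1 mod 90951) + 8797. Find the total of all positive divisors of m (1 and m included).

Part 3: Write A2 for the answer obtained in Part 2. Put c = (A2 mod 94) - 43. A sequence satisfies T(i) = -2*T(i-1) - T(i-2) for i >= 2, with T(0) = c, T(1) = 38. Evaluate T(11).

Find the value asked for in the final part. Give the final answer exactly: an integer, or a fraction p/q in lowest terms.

8

Part 1: f(2) = -3*(14) - 3*(2) = -48; iterating: f(2)=-48, f(3)=102, f(4)=-162, f(5)=180, f(6)=-54, f(7)=-378, f(8)=1296, f(9)=-2754, f(10)=4374, f(11)=-4860, f(12)=1458, f(13)=10206; answer 10206
Part 2: A1 = 10206; m = 19003; 19003 = 31 * 613; sigma = (1 + 31) * (1 + 613) = 32 * 614 = 19648; answer 19648
Part 3: A2 = 19648; c = -41; T(2) = -2*(38) - 1*(-41) = -35; iterating: T(2)=-35, T(3)=32, T(4)=-29, T(5)=26, T(6)=-23, T(7)=20, T(8)=-17, T(9)=14, T(10)=-11, T(11)=8; answer 8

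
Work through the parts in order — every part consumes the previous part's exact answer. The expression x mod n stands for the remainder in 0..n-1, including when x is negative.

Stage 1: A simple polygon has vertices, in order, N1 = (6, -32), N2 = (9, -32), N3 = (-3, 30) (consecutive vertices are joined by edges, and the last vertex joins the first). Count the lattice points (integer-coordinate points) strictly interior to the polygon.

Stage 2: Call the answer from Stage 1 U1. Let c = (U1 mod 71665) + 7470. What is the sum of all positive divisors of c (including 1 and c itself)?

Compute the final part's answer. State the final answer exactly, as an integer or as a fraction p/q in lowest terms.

7562

Stage 1: cross terms: (6*-32 - 9*-32)=96, (9*30 - -3*-32)=174, (-3*-32 - 6*30)=-84; twice the area = |186| = 186; area = 93; boundary points = 3 + 2 + 1 = 6; strictly interior points = area - boundary/2 + 1 = 91; answer 91
Stage 2: U1 = 91; c = 7561; 7561 is prime, so its only divisors are 1 and 7561; sigma = 1 + 7561 = 7562; answer 7562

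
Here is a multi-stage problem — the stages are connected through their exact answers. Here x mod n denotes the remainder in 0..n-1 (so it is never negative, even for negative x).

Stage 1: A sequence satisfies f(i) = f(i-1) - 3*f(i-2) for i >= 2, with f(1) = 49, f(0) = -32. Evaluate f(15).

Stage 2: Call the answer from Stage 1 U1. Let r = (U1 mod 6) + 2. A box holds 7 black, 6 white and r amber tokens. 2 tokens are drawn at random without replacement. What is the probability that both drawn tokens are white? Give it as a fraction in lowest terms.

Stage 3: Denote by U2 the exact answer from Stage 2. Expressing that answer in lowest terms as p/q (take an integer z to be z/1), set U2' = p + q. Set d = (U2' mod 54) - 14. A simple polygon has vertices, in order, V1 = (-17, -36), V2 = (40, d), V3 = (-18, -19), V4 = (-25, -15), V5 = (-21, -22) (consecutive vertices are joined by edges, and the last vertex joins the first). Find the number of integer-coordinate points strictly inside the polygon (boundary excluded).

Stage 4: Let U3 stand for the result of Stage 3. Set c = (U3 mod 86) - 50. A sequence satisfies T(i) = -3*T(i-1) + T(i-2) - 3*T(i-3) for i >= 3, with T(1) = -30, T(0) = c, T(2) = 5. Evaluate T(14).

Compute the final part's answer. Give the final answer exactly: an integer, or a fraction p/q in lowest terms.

-4155097

Stage 1: f(2) = 1*(49) - 3*(-32) = 145; iterating: f(2)=145, f(3)=-2, f(4)=-437, f(5)=-431, f(6)=880, f(7)=2173, f(8)=-467, f(9)=-6986, f(10)=-5585, f(11)=15373, f(12)=32128, f(13)=-13991, f(14)=-110375, f(15)=-68402; answer -68402
Stage 2: U1 = -68402; r = 6; total draws C(19,2) = 171; favorable C(6,2) = 15; P = 5/57; answer 5/57
Stage 3: U2 = 5/57; threaded value p + q = 62; d = -6; cross terms: (-17*-6 - 40*-36)=1542, (40*-19 - -18*-6)=-868, (-18*-15 - -25*-19)=-205, (-25*-22 - -21*-15)=235, (-21*-36 - -17*-22)=382; twice the area = |1086| = 1086; area = 543; boundary points = 3 + 1 + 1 + 1 + 2 = 8; strictly interior points = area - boundary/2 + 1 = 540; answer 540
Stage 4: U3 = 540; c = -26; T(3) = -3*(5) + 1*(-30) - 3*(-26) = 33; iterating: T(3)=33, T(4)=-4, T(5)=30, T(6)=-193, T(7)=621, T(8)=-2146, T(9)=7638, T(10)=-26923, T(11)=94845, T(12)=-334372, T(13)=1178730, T(14)=-4155097; answer -4155097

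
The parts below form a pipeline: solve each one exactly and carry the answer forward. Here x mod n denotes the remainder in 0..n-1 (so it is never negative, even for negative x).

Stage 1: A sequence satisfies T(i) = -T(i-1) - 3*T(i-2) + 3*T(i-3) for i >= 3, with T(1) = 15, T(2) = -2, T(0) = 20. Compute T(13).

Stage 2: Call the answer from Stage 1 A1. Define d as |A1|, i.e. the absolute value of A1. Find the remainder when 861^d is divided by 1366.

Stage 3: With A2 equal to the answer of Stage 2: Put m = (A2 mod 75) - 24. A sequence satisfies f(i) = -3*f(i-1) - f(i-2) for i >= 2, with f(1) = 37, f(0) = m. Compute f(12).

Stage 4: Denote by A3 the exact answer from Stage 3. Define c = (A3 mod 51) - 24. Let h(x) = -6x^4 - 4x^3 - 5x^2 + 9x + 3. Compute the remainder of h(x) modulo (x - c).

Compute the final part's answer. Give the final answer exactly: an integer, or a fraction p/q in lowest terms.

-15957

Stage 1: T(3) = -1*(-2) - 3*(15) + 3*(20) = 17; iterating: T(3)=17, T(4)=34, T(5)=-91, T(6)=40, T(7)=335, T(8)=-728, T(9)=-157, T(10)=3346, T(11)=-5059, T(12)=-5450, T(13)=30665; answer 30665
Stage 2: A1 = 30665; d = 30665; squarings mod 1366: 861^1=861, 861^2=949, 861^4=407, 861^8=363, 861^16=633, 861^32=451, 861^64=1233, 861^128=1297, 861^256=663, 861^512=1083, 861^1024=861, 861^2048=949, 861^4096=407, 861^8192=363, 861^16384=633; 861^30665 = 861^1 * 861^8 * 861^64 * 861^128 * 861^256 * 861^512 * 861^1024 * 861^4096 * 861^8192 * 861^16384 = 1099 (mod 1366); answer 1099
Stage 3: A2 = 1099; m = 25; f(2) = -3*(37) - 1*(25) = -136; iterating: f(2)=-136, f(3)=371, f(4)=-977, f(5)=2560, f(6)=-6703, f(7)=17549, f(8)=-45944, f(9)=120283, f(10)=-314905, f(11)=824432, f(12)=-2158391; answer -2158391
Stage 4: A3 = -2158391; c = 7; remainder = value at the root: -6*(7)^4 - 4*(7)^3 - 5*(7)^2 + 9*(7)^1 + 3 = (-14406) + (-1372) + (-245) + (63) + (3) = -15957; answer -15957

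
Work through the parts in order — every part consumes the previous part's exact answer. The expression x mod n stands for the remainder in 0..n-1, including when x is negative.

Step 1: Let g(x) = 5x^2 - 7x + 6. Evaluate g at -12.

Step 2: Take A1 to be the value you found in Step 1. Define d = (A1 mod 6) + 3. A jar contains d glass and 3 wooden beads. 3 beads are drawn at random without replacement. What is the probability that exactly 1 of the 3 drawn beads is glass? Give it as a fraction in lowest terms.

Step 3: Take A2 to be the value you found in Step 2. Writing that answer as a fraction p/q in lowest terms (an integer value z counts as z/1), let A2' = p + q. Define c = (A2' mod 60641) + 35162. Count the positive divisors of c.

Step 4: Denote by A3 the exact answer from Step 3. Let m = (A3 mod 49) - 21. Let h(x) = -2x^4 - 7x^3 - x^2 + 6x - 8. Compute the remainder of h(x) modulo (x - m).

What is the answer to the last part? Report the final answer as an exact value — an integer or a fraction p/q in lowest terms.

Step 1: 5*(-12)^2 - 7*(-12)^1 + 6 = (720) + (84) + (6) = 810; answer 810
Step 2: A1 = 810; d = 3; total draws C(6,3) = 20; favorable C(3,1)*C(3,2) = 9; P = 9/20; answer 9/20
Step 3: A2 = 9/20; threaded value p + q = 29; c = 35191; 35191 = 13 * 2707; number of divisors = (1+1) * (1+1) = 4; answer 4
Step 4: A3 = 4; m = -17; remainder = value at the root: -2*(-17)^4 - 7*(-17)^3 - 1*(-17)^2 + 6*(-17)^1 - 8 = (-167042) + (34391) + (-289) + (-102) + (-8) = -133050; answer -133050

-133050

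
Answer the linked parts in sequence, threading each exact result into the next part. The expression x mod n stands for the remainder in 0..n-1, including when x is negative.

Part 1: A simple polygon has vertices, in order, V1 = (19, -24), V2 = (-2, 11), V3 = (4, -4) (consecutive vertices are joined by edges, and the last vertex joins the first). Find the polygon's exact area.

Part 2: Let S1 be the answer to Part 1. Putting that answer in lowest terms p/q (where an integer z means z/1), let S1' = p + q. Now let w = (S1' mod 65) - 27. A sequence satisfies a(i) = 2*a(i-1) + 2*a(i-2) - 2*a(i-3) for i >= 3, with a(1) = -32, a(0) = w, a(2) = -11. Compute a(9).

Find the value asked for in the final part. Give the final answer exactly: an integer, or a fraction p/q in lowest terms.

-21032

Part 1: cross terms: (19*11 - -2*-24)=161, (-2*-4 - 4*11)=-36, (4*-24 - 19*-4)=-20; twice the area = |105| = 105; area = 105/2; answer 105/2
Part 2: S1 = 105/2; threaded value p + q = 107; w = 15; a(3) = 2*(-11) + 2*(-32) - 2*(15) = -116; iterating: a(3)=-116, a(4)=-190, a(5)=-590, a(6)=-1328, a(7)=-3456, a(8)=-8388, a(9)=-21032; answer -21032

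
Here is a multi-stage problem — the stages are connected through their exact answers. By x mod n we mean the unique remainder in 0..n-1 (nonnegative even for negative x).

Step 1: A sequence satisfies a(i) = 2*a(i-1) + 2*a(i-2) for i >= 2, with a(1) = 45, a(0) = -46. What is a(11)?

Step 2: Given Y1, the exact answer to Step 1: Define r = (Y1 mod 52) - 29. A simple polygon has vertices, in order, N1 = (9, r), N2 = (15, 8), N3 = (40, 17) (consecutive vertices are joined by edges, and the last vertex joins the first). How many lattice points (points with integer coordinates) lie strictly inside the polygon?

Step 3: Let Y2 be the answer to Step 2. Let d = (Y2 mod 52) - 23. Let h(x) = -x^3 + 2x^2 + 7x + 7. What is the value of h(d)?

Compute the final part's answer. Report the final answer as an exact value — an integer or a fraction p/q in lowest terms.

Step 1: a(2) = 2*(45) + 2*(-46) = -2; iterating: a(2)=-2, a(3)=86, a(4)=168, a(5)=508, a(6)=1352, a(7)=3720, a(8)=10144, a(9)=27728, a(10)=75744, a(11)=206944; answer 206944
Step 2: Y1 = 206944; r = 7; cross terms: (9*8 - 15*7)=-33, (15*17 - 40*8)=-65, (40*7 - 9*17)=127; twice the area = |29| = 29; area = 29/2; boundary points = 1 + 1 + 1 = 3; strictly interior points = area - boundary/2 + 1 = 14; answer 14
Step 3: Y2 = 14; d = -9; -1*(-9)^3 + 2*(-9)^2 + 7*(-9)^1 + 7 = (729) + (162) + (-63) + (7) = 835; answer 835

835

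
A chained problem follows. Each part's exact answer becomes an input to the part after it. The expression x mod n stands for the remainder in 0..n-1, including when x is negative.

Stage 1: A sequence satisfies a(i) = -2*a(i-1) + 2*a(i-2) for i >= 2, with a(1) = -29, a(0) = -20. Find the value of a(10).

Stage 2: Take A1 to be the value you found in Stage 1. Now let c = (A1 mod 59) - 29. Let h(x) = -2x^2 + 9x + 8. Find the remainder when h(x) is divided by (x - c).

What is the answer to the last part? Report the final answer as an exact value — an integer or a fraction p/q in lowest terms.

-102

Stage 1: a(2) = -2*(-29) + 2*(-20) = 18; iterating: a(2)=18, a(3)=-94, a(4)=224, a(5)=-636, a(6)=1720, a(7)=-4712, a(8)=12864, a(9)=-35152, a(10)=96032; answer 96032
Stage 2: A1 = 96032; c = 10; remainder = value at the root: -2*(10)^2 + 9*(10)^1 + 8 = (-200) + (90) + (8) = -102; answer -102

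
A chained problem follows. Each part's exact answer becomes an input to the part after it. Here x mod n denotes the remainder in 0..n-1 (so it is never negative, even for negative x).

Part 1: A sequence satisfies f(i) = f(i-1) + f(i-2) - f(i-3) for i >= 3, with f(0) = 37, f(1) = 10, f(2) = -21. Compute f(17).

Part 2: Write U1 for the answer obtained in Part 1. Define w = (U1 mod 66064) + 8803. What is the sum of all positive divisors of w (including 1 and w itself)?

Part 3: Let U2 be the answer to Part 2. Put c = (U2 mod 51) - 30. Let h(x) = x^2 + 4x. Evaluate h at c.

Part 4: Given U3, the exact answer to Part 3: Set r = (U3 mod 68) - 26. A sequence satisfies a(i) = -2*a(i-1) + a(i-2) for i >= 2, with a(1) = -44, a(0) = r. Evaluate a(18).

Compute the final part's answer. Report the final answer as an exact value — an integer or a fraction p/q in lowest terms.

Part 1: f(3) = 1*(-21) + 1*(10) - 1*(37) = -48; iterating: f(3)=-48, f(4)=-79, f(5)=-106, f(6)=-137, f(7)=-164, f(8)=-195, f(9)=-222, f(10)=-253, f(11)=-280, f(12)=-311, f(13)=-338, f(14)=-369, f(15)=-396, f(16)=-427, f(17)=-454; answer -454
Part 2: U1 = -454; w = 74413; 74413 is prime, so its only divisors are 1 and 74413; sigma = 1 + 74413 = 74414; answer 74414
Part 3: U2 = 74414; c = -25; 1*(-25)^2 + 4*(-25)^1 = (625) + (-100) = 525; answer 525
Part 4: U3 = 525; r = 23; a(2) = -2*(-44) + 1*(23) = 111; iterating: a(2)=111, a(3)=-266, a(4)=643, a(5)=-1552, a(6)=3747, a(7)=-9046, a(8)=21839, a(9)=-52724, a(10)=127287, a(11)=-307298, a(12)=741883, a(13)=-1791064, a(14)=4324011, a(15)=-10439086, a(16)=25202183, a(17)=-60843452, a(18)=146889087; answer 146889087

146889087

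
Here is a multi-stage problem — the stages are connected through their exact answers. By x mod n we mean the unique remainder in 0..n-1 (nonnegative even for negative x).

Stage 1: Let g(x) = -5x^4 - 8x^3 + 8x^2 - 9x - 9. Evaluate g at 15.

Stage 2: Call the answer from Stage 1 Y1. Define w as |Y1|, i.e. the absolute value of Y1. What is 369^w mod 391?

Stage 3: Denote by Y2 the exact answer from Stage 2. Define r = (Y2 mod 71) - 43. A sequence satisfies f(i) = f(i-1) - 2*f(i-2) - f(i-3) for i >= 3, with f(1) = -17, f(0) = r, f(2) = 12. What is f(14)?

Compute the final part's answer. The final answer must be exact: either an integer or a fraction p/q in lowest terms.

3861

Stage 1: -5*(15)^4 - 8*(15)^3 + 8*(15)^2 - 9*(15)^1 - 9 = (-253125) + (-27000) + (1800) + (-135) + (-9) = -278469; answer -278469
Stage 2: Y1 = -278469; w = 278469; squarings mod 391: 369^1=369, 369^2=93, 369^4=47, 369^8=254, 369^16=1, 369^32=1, 369^64=1, 369^128=1, 369^256=1, 369^512=1, 369^1024=1, 369^2048=1, 369^4096=1, 369^8192=1, 369^16384=1, 369^32768=1, 369^65536=1, 369^131072=1, 369^262144=1; 369^278469 = 369^1 * 369^4 * 369^64 * 369^128 * 369^256 * 369^512 * 369^1024 * 369^2048 * 369^4096 * 369^8192 * 369^262144 = 139 (mod 391); answer 139
Stage 3: Y2 = 139; r = 25; f(3) = 1*(12) - 2*(-17) - 1*(25) = 21; iterating: f(3)=21, f(4)=14, f(5)=-40, f(6)=-89, f(7)=-23, f(8)=195, f(9)=330, f(10)=-37, f(11)=-892, f(12)=-1148, f(13)=673, f(14)=3861; answer 3861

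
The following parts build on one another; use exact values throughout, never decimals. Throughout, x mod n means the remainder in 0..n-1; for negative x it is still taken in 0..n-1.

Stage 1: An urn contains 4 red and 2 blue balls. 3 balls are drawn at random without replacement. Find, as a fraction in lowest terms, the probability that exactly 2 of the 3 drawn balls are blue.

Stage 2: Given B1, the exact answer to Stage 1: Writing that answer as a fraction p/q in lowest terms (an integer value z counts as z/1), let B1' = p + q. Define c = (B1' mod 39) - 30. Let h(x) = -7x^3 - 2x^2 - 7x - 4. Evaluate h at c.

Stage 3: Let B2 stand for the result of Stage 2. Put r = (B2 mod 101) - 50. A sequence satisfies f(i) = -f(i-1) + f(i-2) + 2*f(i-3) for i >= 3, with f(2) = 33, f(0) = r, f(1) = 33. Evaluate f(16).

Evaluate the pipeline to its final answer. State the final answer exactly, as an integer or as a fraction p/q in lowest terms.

2583

Stage 1: total draws C(6,3) = 20; favorable C(2,2)*C(4,1) = 4; P = 1/5; answer 1/5
Stage 2: B1 = 1/5; threaded value p + q = 6; c = -24; -7*(-24)^3 - 2*(-24)^2 - 7*(-24)^1 - 4 = (96768) + (-1152) + (168) + (-4) = 95780; answer 95780
Stage 3: B2 = 95780; r = -18; f(3) = -1*(33) + 1*(33) + 2*(-18) = -36; iterating: f(3)=-36, f(4)=135, f(5)=-105, f(6)=168, f(7)=-3, f(8)=-39, f(9)=372, f(10)=-417, f(11)=711, f(12)=-384, f(13)=261, f(14)=777, f(15)=-1284, f(16)=2583; answer 2583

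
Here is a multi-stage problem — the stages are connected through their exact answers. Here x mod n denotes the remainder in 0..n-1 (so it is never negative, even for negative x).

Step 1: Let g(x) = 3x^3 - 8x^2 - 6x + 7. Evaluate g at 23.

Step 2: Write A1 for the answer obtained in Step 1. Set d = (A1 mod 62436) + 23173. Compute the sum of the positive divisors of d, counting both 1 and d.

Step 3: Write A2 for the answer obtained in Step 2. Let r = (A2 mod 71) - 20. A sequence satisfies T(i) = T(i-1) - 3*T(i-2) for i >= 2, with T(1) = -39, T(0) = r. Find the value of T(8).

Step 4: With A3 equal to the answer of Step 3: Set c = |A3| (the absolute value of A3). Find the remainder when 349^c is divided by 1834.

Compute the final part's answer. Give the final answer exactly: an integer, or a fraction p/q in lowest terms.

Step 1: 3*(23)^3 - 8*(23)^2 - 6*(23)^1 + 7 = (36501) + (-4232) + (-138) + (7) = 32138; answer 32138
Step 2: A1 = 32138; d = 55311; 55311 = 3 * 103 * 179; sigma = (1 + 3) * (1 + 103) * (1 + 179) = 4 * 104 * 180 = 74880; answer 74880
Step 3: A2 = 74880; r = 26; T(2) = 1*(-39) - 3*(26) = -117; iterating: T(2)=-117, T(3)=0, T(4)=351, T(5)=351, T(6)=-702, T(7)=-1755, T(8)=351; answer 351
Step 4: A3 = 351; c = 351; squarings mod 1834: 349^1=349, 349^2=757, 349^4=841, 349^8=1191, 349^16=799, 349^32=169, 349^64=1051, 349^128=533, 349^256=1653; 349^351 = 349^1 * 349^2 * 349^4 * 349^8 * 349^16 * 349^64 * 349^256 = 1511 (mod 1834); answer 1511

1511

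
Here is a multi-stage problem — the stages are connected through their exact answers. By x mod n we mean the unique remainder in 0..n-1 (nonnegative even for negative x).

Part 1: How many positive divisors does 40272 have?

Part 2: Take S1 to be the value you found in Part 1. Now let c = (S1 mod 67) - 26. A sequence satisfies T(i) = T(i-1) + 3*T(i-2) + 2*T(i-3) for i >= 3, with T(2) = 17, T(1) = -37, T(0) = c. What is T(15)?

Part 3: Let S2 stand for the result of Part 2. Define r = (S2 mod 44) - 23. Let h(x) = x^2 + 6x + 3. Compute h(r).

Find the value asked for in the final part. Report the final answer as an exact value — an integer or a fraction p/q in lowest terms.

190

Part 1: 40272 = 2^4 * 3 * 839; number of divisors = (4+1) * (1+1) * (1+1) = 20; answer 20
Part 2: S1 = 20; c = -6; T(3) = 1*(17) + 3*(-37) + 2*(-6) = -106; iterating: T(3)=-106, T(4)=-129, T(5)=-413, T(6)=-1012, T(7)=-2509, T(8)=-6371, T(9)=-15922, T(10)=-40053, T(11)=-100561, T(12)=-252564, T(13)=-634353, T(14)=-1593167, T(15)=-4001354; answer -4001354
Part 3: S2 = -4001354; r = -17; 1*(-17)^2 + 6*(-17)^1 + 3 = (289) + (-102) + (3) = 190; answer 190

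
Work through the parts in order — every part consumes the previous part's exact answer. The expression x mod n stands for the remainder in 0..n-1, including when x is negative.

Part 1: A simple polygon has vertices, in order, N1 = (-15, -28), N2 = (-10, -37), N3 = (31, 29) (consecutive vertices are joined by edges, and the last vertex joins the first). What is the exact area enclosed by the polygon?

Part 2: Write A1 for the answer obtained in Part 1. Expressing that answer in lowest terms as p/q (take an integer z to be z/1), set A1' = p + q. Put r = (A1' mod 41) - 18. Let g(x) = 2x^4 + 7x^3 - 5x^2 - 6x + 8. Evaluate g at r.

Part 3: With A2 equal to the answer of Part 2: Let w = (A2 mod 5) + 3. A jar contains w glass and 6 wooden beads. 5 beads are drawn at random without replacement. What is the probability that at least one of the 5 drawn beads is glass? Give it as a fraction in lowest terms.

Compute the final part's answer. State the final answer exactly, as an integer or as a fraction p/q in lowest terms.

41/42

Part 1: cross terms: (-15*-37 - -10*-28)=275, (-10*29 - 31*-37)=857, (31*-28 - -15*29)=-433; twice the area = |699| = 699; area = 699/2; answer 699/2
Part 2: A1 = 699/2; threaded value p + q = 701; r = -14; 2*(-14)^4 + 7*(-14)^3 - 5*(-14)^2 - 6*(-14)^1 + 8 = (76832) + (-19208) + (-980) + (84) + (8) = 56736; answer 56736
Part 3: A2 = 56736; w = 4; total draws C(10,5) = 252; complement C(6,5) = 6; favorable 252 - 6 = 246; P = 41/42; answer 41/42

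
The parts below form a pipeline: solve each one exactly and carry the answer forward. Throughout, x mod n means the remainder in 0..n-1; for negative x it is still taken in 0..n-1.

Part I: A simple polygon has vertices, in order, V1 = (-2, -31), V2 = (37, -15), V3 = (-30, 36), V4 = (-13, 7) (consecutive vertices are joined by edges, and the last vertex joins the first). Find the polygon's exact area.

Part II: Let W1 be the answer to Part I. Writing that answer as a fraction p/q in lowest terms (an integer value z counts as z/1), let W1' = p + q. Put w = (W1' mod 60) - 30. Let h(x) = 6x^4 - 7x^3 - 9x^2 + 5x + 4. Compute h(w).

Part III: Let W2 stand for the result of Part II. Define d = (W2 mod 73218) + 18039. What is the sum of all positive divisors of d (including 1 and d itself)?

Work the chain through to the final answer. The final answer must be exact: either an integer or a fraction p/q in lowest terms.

Part I: cross terms: (-2*-15 - 37*-31)=1177, (37*36 - -30*-15)=882, (-30*7 - -13*36)=258, (-13*-31 - -2*7)=417; twice the area = |2734| = 2734; area = 1367; answer 1367
Part II: W1 = 1367; threaded value p + q = 1368; w = 18; 6*(18)^4 - 7*(18)^3 - 9*(18)^2 + 5*(18)^1 + 4 = (629856) + (-40824) + (-2916) + (90) + (4) = 586210; answer 586210
Part III: W2 = 586210; d = 18505; 18505 = 5 * 3701; sigma = (1 + 5) * (1 + 3701) = 6 * 3702 = 22212; answer 22212

22212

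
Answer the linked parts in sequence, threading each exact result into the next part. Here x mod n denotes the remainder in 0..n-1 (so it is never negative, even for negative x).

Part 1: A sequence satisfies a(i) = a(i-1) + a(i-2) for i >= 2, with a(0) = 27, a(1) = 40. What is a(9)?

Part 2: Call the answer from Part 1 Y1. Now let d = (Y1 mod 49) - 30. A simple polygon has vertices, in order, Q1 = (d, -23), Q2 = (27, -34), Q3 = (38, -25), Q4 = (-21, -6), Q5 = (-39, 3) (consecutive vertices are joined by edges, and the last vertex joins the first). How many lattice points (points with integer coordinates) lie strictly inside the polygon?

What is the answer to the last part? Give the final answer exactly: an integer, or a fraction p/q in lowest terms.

Part 1: a(2) = 1*(40) + 1*(27) = 67; iterating: a(2)=67, a(3)=107, a(4)=174, a(5)=281, a(6)=455, a(7)=736, a(8)=1191, a(9)=1927; answer 1927
Part 2: Y1 = 1927; d = -14; cross terms: (-14*-34 - 27*-23)=1097, (27*-25 - 38*-34)=617, (38*-6 - -21*-25)=-753, (-21*3 - -39*-6)=-297, (-39*-23 - -14*3)=939; twice the area = |1603| = 1603; area = 1603/2; boundary points = 1 + 1 + 1 + 9 + 1 = 13; strictly interior points = area - boundary/2 + 1 = 796; answer 796

796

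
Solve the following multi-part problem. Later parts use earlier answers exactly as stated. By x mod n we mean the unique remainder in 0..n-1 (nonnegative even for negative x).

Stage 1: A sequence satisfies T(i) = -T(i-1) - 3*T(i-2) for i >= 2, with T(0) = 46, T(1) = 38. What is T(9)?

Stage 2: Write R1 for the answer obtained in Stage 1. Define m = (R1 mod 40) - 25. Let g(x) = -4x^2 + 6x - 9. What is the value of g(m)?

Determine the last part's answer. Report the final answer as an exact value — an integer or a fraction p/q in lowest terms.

Stage 1: T(2) = -1*(38) - 3*(46) = -176; iterating: T(2)=-176, T(3)=62, T(4)=466, T(5)=-652, T(6)=-746, T(7)=2702, T(8)=-464, T(9)=-7642; answer -7642
Stage 2: R1 = -7642; m = 13; -4*(13)^2 + 6*(13)^1 - 9 = (-676) + (78) + (-9) = -607; answer -607

-607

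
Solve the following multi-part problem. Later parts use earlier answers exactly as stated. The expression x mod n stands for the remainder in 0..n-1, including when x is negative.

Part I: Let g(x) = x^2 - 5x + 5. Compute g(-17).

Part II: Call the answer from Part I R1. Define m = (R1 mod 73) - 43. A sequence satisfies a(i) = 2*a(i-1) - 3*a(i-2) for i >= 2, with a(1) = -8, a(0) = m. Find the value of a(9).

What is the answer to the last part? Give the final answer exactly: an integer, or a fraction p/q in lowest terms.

Part I: 1*(-17)^2 - 5*(-17)^1 + 5 = (289) + (85) + (5) = 379; answer 379
Part II: R1 = 379; m = -29; a(2) = 2*(-8) - 3*(-29) = 71; iterating: a(2)=71, a(3)=166, a(4)=119, a(5)=-260, a(6)=-877, a(7)=-974, a(8)=683, a(9)=4288; answer 4288

4288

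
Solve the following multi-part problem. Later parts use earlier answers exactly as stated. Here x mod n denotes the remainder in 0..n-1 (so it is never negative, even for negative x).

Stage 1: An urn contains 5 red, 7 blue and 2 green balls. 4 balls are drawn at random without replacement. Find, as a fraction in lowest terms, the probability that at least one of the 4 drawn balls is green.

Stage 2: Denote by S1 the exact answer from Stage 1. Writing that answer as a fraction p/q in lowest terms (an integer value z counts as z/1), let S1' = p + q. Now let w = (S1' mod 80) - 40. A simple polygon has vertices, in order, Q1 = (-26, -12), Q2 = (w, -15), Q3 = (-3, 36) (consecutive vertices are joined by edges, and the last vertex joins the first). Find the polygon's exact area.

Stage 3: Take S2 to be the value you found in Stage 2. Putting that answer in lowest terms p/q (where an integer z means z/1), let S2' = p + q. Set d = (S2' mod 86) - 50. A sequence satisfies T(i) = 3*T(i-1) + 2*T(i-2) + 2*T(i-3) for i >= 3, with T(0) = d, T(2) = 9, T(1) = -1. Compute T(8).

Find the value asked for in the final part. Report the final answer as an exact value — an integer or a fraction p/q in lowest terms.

40473

Stage 1: total draws C(14,4) = 1001; complement C(12,4) = 495; favorable 1001 - 495 = 506; P = 46/91; answer 46/91
Stage 2: S1 = 46/91; threaded value p + q = 137; w = 17; cross terms: (-26*-15 - 17*-12)=594, (17*36 - -3*-15)=567, (-3*-12 - -26*36)=972; twice the area = |2133| = 2133; area = 2133/2; answer 2133/2
Stage 3: S2 = 2133/2; threaded value p + q = 2135; d = 21; T(3) = 3*(9) + 2*(-1) + 2*(21) = 67; iterating: T(3)=67, T(4)=217, T(5)=803, T(6)=2977, T(7)=10971, T(8)=40473; answer 40473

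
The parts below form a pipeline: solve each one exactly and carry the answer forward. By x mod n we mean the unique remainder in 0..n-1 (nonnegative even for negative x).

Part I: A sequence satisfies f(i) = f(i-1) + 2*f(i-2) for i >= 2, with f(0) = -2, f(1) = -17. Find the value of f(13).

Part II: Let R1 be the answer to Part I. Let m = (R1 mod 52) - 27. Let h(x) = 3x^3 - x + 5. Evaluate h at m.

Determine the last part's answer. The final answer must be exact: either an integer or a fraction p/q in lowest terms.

Part I: f(2) = 1*(-17) + 2*(-2) = -21; iterating: f(2)=-21, f(3)=-55, f(4)=-97, f(5)=-207, f(6)=-401, f(7)=-815, f(8)=-1617, f(9)=-3247, f(10)=-6481, f(11)=-12975, f(12)=-25937, f(13)=-51887; answer -51887
Part II: R1 = -51887; m = -18; 3*(-18)^3 - 1*(-18)^1 + 5 = (-17496) + (18) + (5) = -17473; answer -17473

-17473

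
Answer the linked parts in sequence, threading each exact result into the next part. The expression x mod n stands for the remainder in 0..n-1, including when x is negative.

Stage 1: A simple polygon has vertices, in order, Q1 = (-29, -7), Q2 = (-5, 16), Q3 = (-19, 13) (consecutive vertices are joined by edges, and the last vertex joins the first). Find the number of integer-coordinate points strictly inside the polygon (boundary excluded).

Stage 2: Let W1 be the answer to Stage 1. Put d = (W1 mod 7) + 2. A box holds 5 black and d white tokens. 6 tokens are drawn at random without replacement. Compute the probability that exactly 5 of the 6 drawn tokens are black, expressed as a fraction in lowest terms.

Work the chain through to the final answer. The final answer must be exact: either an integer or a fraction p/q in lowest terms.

Stage 1: cross terms: (-29*16 - -5*-7)=-499, (-5*13 - -19*16)=239, (-19*-7 - -29*13)=510; twice the area = |250| = 250; area = 125; boundary points = 1 + 1 + 10 = 12; strictly interior points = area - boundary/2 + 1 = 120; answer 120
Stage 2: W1 = 120; d = 3; total draws C(8,6) = 28; favorable C(5,5)*C(3,1) = 3; P = 3/28; answer 3/28

3/28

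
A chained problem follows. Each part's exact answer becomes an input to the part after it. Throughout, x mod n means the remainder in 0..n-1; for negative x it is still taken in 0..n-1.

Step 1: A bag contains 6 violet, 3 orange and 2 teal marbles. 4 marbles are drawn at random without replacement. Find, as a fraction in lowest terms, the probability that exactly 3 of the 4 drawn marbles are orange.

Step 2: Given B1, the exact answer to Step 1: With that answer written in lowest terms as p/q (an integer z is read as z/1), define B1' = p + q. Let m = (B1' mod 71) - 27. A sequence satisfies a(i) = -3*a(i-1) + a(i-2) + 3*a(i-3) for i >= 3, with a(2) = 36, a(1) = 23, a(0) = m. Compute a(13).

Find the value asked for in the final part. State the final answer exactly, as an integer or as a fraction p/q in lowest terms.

-7174417

Step 1: total draws C(11,4) = 330; favorable C(3,3)*C(8,1) = 8; P = 4/165; answer 4/165
Step 2: B1 = 4/165; threaded value p + q = 169; m = 0; a(3) = -3*(36) + 1*(23) + 3*(0) = -85; iterating: a(3)=-85, a(4)=360, a(5)=-1057, a(6)=3276, a(7)=-9805, a(8)=29520, a(9)=-88537, a(10)=265716, a(11)=-797125, a(12)=2391480, a(13)=-7174417; answer -7174417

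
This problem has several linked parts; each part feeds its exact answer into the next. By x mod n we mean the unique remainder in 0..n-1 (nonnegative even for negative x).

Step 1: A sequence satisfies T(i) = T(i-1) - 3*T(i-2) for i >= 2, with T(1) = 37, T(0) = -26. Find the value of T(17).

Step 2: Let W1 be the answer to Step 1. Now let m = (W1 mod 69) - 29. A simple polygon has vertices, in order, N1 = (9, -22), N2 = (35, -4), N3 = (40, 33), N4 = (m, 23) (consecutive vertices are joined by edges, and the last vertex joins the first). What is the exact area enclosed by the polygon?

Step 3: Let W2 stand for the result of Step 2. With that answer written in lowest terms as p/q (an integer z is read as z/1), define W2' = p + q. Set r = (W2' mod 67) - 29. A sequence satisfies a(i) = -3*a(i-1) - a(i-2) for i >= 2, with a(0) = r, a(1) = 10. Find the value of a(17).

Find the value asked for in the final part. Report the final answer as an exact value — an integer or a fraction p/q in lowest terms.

Step 1: T(2) = 1*(37) - 3*(-26) = 115; iterating: T(2)=115, T(3)=4, T(4)=-341, T(5)=-353, T(6)=670, T(7)=1729, T(8)=-281, T(9)=-5468, T(10)=-4625, T(11)=11779, T(12)=25654, T(13)=-9683, T(14)=-86645, T(15)=-57596, T(16)=202339, T(17)=375127; answer 375127
Step 2: W1 = 375127; m = 14; cross terms: (9*-4 - 35*-22)=734, (35*33 - 40*-4)=1315, (40*23 - 14*33)=458, (14*-22 - 9*23)=-515; twice the area = |1992| = 1992; area = 996; answer 996
Step 3: W2 = 996; threaded value p + q = 997; r = 30; a(2) = -3*(10) - 1*(30) = -60; iterating: a(2)=-60, a(3)=170, a(4)=-450, a(5)=1180, a(6)=-3090, a(7)=8090, a(8)=-21180, a(9)=55450, a(10)=-145170, a(11)=380060, a(12)=-995010, a(13)=2604970, a(14)=-6819900, a(15)=17854730, a(16)=-46744290, a(17)=122378140; answer 122378140

122378140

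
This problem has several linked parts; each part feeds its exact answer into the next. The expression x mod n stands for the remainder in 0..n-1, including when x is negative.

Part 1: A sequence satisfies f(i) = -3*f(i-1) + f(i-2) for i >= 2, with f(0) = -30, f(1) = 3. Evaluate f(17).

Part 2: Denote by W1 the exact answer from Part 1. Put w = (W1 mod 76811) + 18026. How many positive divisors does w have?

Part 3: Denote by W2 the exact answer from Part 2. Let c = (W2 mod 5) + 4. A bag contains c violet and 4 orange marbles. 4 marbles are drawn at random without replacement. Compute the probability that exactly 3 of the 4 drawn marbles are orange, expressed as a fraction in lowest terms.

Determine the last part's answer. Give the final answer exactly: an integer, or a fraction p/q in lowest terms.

Part 1: f(2) = -3*(3) + 1*(-30) = -39; iterating: f(2)=-39, f(3)=120, f(4)=-399, f(5)=1317, f(6)=-4350, f(7)=14367, f(8)=-47451, f(9)=156720, f(10)=-517611, f(11)=1709553, f(12)=-5646270, f(13)=18648363, f(14)=-61591359, f(15)=203422440, f(16)=-671858679, f(17)=2218998477; answer 2218998477
Part 2: W1 = 2218998477; w = 23524; 23524 = 2^2 * 5881; number of divisors = (2+1) * (1+1) = 6; answer 6
Part 3: W2 = 6; c = 5; total draws C(9,4) = 126; favorable C(4,3)*C(5,1) = 20; P = 10/63; answer 10/63

10/63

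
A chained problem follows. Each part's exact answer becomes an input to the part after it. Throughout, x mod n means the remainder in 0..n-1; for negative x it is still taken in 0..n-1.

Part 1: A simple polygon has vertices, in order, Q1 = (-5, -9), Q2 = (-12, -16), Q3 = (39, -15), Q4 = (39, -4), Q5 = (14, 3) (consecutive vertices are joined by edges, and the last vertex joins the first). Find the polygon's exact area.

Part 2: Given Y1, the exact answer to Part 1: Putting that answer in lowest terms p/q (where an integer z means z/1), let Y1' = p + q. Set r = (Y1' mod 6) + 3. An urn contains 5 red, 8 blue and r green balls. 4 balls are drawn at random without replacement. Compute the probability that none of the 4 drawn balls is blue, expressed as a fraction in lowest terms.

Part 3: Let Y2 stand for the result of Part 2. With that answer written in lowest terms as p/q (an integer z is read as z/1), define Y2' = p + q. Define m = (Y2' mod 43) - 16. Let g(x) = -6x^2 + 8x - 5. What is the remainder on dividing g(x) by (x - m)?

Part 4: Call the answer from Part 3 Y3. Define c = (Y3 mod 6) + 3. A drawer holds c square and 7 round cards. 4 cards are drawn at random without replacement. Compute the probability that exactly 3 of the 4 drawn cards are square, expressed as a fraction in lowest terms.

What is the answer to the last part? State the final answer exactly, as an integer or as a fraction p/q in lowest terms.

14/165

Part 1: cross terms: (-5*-16 - -12*-9)=-28, (-12*-15 - 39*-16)=804, (39*-4 - 39*-15)=429, (39*3 - 14*-4)=173, (14*-9 - -5*3)=-111; twice the area = |1267| = 1267; area = 1267/2; answer 1267/2
Part 2: Y1 = 1267/2; threaded value p + q = 1269; r = 6; total draws C(19,4) = 3876; favorable C(11,4) = 330; P = 55/646; answer 55/646
Part 3: Y2 = 55/646; threaded value p + q = 701; m = -3; remainder = value at the root: -6*(-3)^2 + 8*(-3)^1 - 5 = (-54) + (-24) + (-5) = -83; answer -83
Part 4: Y3 = -83; c = 4; total draws C(11,4) = 330; favorable C(4,3)*C(7,1) = 28; P = 14/165; answer 14/165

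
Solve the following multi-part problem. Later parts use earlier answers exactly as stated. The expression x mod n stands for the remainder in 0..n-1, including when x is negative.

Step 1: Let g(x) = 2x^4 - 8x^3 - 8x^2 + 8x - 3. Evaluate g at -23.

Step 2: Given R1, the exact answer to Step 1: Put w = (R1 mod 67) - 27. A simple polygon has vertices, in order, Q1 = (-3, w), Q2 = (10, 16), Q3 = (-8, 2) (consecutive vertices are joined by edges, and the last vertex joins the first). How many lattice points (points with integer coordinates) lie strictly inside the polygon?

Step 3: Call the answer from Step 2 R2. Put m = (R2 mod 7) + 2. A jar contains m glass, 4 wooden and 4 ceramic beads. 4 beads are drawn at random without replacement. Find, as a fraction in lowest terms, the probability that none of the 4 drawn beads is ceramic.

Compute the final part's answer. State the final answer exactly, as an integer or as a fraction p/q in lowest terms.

Step 1: 2*(-23)^4 - 8*(-23)^3 - 8*(-23)^2 + 8*(-23)^1 - 3 = (559682) + (97336) + (-4232) + (-184) + (-3) = 652599; answer 652599
Step 2: R1 = 652599; w = -8; cross terms: (-3*16 - 10*-8)=32, (10*2 - -8*16)=148, (-8*-8 - -3*2)=70; twice the area = |250| = 250; area = 125; boundary points = 1 + 2 + 5 = 8; strictly interior points = area - boundary/2 + 1 = 122; answer 122
Step 3: R2 = 122; m = 5; total draws C(13,4) = 715; favorable C(9,4) = 126; P = 126/715; answer 126/715

126/715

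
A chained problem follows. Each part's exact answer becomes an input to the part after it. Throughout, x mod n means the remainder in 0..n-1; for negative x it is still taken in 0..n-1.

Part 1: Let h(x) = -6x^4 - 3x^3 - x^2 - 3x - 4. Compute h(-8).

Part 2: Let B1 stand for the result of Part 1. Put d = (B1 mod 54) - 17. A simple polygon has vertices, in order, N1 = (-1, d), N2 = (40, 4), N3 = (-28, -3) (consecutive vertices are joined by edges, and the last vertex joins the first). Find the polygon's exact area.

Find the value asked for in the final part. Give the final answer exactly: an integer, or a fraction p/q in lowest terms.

763/2

Part 1: -6*(-8)^4 - 3*(-8)^3 - 1*(-8)^2 - 3*(-8)^1 - 4 = (-24576) + (1536) + (-64) + (24) + (-4) = -23084; answer -23084
Part 2: B1 = -23084; d = 11; cross terms: (-1*4 - 40*11)=-444, (40*-3 - -28*4)=-8, (-28*11 - -1*-3)=-311; twice the area = |-763| = 763; area = 763/2; answer 763/2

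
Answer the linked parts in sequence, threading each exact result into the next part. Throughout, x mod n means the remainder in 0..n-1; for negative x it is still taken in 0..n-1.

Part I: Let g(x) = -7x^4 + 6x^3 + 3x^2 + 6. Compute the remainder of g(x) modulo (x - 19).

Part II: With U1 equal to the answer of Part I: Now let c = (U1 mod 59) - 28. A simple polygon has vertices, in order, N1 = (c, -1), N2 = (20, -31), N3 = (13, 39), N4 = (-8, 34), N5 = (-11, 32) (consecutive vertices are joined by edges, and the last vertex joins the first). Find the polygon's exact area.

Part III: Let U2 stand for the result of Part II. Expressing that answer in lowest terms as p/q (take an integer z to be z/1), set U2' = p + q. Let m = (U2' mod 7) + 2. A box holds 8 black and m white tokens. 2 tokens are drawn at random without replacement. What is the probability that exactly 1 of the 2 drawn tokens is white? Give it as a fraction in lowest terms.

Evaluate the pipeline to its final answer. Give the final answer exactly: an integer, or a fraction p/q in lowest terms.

24/55

Part I: remainder = value at the root: -7*(19)^4 + 6*(19)^3 + 3*(19)^2 + 6 = (-912247) + (41154) + (1083) + (6) = -870004; answer -870004
Part II: U1 = -870004; c = -18; cross terms: (-18*-31 - 20*-1)=578, (20*39 - 13*-31)=1183, (13*34 - -8*39)=754, (-8*32 - -11*34)=118, (-11*-1 - -18*32)=587; twice the area = |3220| = 3220; area = 1610; answer 1610
Part III: U2 = 1610; threaded value p + q = 1611; m = 3; total draws C(11,2) = 55; favorable C(3,1)*C(8,1) = 24; P = 24/55; answer 24/55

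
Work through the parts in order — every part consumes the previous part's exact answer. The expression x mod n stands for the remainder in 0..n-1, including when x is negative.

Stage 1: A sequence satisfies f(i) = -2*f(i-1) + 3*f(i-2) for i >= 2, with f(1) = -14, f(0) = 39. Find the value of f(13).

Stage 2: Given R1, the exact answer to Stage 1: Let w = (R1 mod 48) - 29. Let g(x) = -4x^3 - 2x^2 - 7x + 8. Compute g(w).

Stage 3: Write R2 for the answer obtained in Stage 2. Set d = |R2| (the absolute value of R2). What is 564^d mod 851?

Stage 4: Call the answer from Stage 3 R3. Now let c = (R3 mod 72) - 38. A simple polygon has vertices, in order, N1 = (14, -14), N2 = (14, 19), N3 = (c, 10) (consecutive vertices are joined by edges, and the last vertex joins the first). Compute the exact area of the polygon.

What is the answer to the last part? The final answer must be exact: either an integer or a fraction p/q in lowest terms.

Stage 1: f(2) = -2*(-14) + 3*(39) = 145; iterating: f(2)=145, f(3)=-332, f(4)=1099, f(5)=-3194, f(6)=9685, f(7)=-28952, f(8)=86959, f(9)=-260774, f(10)=782425, f(11)=-2347172, f(12)=7041619, f(13)=-21124754; answer -21124754
Stage 2: R1 = -21124754; w = 17; -4*(17)^3 - 2*(17)^2 - 7*(17)^1 + 8 = (-19652) + (-578) + (-119) + (8) = -20341; answer -20341
Stage 3: R2 = -20341; d = 20341; squarings mod 851: 564^1=564, 564^2=673, 564^4=197, 564^8=514, 564^16=386, 564^32=71, 564^64=786, 564^128=821, 564^256=49, 564^512=699, 564^1024=127, 564^2048=811, 564^4096=749, 564^8192=192, 564^16384=271; 564^20341 = 564^1 * 564^4 * 564^16 * 564^32 * 564^64 * 564^256 * 564^512 * 564^1024 * 564^2048 * 564^16384 = 305 (mod 851); answer 305
Stage 4: R3 = 305; c = -21; cross terms: (14*19 - 14*-14)=462, (14*10 - -21*19)=539, (-21*-14 - 14*10)=154; twice the area = |1155| = 1155; area = 1155/2; answer 1155/2

1155/2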